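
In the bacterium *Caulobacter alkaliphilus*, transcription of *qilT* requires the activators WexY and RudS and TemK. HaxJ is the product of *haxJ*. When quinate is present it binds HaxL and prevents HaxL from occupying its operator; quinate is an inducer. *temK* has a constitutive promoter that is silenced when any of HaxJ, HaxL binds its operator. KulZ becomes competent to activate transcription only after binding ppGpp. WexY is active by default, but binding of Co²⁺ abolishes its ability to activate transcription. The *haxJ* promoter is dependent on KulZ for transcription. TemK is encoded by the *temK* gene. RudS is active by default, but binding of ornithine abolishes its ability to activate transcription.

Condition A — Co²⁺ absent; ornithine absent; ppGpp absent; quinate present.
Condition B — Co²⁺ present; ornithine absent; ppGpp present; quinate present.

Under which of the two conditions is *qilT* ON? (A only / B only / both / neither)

A only

Condition A:
Co²⁺ is absent, so WexY is active.
Ornithine is absent, so RudS is active.
ppGpp is absent, so KulZ is inactive.
Required activator KulZ is absent, so *haxJ* is not transcribed.
So HaxJ is not produced.
Quinate is present, so HaxL is inactive.
With no repressor bound, *temK* is transcribed.
So TemK is produced and active.
No repressor is bound and WexY and RudS and TemK are active, so *qilT* is transcribed.
→ *qilT* is ON in A.
Condition B:
Co²⁺ is present, so WexY is inactive.
Ornithine is absent, so RudS is active.
ppGpp is present, so KulZ is active.
No repressor is bound and KulZ is active, so *haxJ* is transcribed.
So HaxJ is produced and active.
Quinate is present, so HaxL is inactive.
With repressor HaxJ bound, *temK* is not transcribed.
So TemK is not produced.
Required activator WexY is absent, so *qilT* is not transcribed.
→ *qilT* is OFF in B.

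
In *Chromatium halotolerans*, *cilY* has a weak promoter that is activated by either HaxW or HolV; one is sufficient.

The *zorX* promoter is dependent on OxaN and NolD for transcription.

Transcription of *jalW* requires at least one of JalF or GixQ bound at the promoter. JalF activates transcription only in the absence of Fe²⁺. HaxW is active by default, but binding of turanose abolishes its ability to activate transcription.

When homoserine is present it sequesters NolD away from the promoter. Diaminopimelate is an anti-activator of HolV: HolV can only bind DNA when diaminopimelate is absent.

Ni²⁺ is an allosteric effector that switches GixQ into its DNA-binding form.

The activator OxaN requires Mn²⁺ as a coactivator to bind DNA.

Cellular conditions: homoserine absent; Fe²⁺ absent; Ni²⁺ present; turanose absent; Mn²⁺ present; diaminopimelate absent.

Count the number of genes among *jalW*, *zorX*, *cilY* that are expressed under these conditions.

Fe²⁺ is absent, so JalF is active.
Ni²⁺ is present, so GixQ is active.
Activator JalF is present, so *jalW* is transcribed.
→ *jalW* is ON.
Mn²⁺ is present, so OxaN is active.
Homoserine is absent, so NolD is active.
No repressor is bound and OxaN and NolD are active, so *zorX* is transcribed.
→ *zorX* is ON.
Turanose is absent, so HaxW is active.
Diaminopimelate is absent, so HolV is active.
Activator HaxW is present, so *cilY* is transcribed.
→ *cilY* is ON.
3 of the 3 genes are transcribed.

3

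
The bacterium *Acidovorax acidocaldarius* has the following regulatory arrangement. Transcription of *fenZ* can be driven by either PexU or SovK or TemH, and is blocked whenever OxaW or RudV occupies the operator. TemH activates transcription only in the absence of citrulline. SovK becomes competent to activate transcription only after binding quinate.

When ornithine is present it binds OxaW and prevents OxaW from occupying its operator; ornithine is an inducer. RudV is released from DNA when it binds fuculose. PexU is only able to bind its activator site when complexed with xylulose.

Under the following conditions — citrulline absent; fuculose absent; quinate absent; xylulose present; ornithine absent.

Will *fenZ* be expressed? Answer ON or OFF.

OFF

Xylulose is present, so PexU is active.
Quinate is absent, so SovK is inactive.
Ornithine is absent, so OxaW is active.
Fuculose is absent, so RudV is active.
Citrulline is absent, so TemH is active.
With repressor OxaW bound, *fenZ* is not transcribed.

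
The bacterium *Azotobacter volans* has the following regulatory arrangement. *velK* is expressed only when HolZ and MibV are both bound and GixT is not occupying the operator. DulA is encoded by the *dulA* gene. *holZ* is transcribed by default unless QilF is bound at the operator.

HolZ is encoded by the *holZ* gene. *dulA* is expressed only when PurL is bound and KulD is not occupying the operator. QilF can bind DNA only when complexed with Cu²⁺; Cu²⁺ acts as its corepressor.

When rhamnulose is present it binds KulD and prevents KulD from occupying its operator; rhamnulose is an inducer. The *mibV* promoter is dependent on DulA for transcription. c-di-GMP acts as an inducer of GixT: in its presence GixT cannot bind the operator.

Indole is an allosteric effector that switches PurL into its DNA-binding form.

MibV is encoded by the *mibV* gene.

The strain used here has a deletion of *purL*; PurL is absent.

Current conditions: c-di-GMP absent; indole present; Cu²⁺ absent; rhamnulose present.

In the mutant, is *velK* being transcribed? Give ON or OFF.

OFF

Cu²⁺ is absent, so QilF is inactive.
With no repressor bound, *holZ* is transcribed.
So HolZ is produced and active.
c-di-GMP is absent, so GixT is active.
Rhamnulose is present, so KulD is inactive.
PurL is non-functional in this strain, so it has no effect.
Required activator PurL is absent, so *dulA* is not transcribed.
So DulA is not produced.
Required activator DulA is absent, so *mibV* is not transcribed.
So MibV is not produced.
With repressor GixT bound, *velK* is not transcribed.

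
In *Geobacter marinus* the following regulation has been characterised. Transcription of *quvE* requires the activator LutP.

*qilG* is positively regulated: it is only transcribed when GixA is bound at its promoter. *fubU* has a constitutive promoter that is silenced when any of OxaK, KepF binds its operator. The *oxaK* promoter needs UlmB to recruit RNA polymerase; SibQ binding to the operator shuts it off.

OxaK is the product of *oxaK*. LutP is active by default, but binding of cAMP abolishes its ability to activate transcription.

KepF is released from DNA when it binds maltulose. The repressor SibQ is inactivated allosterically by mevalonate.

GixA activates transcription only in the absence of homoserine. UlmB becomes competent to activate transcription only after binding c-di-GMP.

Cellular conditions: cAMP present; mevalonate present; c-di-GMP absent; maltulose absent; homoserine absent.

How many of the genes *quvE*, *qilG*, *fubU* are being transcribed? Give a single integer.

cAMP is present, so LutP is inactive.
Required activator LutP is absent, so *quvE* is not transcribed.
→ *quvE* is OFF.
Homoserine is absent, so GixA is active.
No repressor is bound and GixA is active, so *qilG* is transcribed.
→ *qilG* is ON.
c-di-GMP is absent, so UlmB is inactive.
Mevalonate is present, so SibQ is inactive.
Required activator UlmB is absent, so *oxaK* is not transcribed.
So OxaK is not produced.
Maltulose is absent, so KepF is active.
With repressor KepF bound, *fubU* is not transcribed.
→ *fubU* is OFF.
1 of the 3 genes is transcribed.

1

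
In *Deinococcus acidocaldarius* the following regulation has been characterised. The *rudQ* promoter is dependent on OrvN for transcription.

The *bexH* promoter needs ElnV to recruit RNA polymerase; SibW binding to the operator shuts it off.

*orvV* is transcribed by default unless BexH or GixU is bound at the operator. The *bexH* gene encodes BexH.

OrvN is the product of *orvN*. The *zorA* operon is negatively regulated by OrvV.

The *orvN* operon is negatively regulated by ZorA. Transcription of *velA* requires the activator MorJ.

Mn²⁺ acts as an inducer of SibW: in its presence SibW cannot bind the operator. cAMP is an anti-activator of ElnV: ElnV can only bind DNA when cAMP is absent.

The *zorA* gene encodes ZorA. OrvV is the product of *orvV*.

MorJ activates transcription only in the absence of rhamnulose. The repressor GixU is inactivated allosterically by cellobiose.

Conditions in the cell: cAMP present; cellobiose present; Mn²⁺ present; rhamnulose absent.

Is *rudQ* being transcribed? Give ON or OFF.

ON

Mn²⁺ is present, so SibW is inactive.
cAMP is present, so ElnV is inactive.
Required activator ElnV is absent, so *bexH* is not transcribed.
So BexH is not produced.
Cellobiose is present, so GixU is inactive.
With no repressor bound, *orvV* is transcribed.
So OrvV is produced and active.
With repressor OrvV bound, *zorA* is not transcribed.
So ZorA is not produced.
With no repressor bound, *orvN* is transcribed.
So OrvN is produced and active.
No repressor is bound and OrvN is active, so *rudQ* is transcribed.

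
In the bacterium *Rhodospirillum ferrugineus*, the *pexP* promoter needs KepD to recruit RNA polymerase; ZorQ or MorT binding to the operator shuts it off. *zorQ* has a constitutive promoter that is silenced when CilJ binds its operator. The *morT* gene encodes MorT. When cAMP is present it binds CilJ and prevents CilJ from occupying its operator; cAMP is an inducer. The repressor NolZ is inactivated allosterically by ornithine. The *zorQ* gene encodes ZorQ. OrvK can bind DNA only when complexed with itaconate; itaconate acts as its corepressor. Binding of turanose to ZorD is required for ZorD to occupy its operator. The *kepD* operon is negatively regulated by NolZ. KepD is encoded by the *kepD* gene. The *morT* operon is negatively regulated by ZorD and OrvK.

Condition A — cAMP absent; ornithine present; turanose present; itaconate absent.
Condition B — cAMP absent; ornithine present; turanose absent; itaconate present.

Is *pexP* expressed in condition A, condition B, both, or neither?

both

Condition A:
cAMP is absent, so CilJ is active.
With repressor CilJ bound, *zorQ* is not transcribed.
So ZorQ is not produced.
Ornithine is present, so NolZ is inactive.
With no repressor bound, *kepD* is transcribed.
So KepD is produced and active.
Turanose is present, so ZorD is active.
Itaconate is absent, so OrvK is inactive.
With repressor ZorD bound, *morT* is not transcribed.
So MorT is not produced.
No repressor is bound and KepD is active, so *pexP* is transcribed.
→ *pexP* is ON in A.
Condition B:
cAMP is absent, so CilJ is active.
With repressor CilJ bound, *zorQ* is not transcribed.
So ZorQ is not produced.
Ornithine is present, so NolZ is inactive.
With no repressor bound, *kepD* is transcribed.
So KepD is produced and active.
Turanose is absent, so ZorD is inactive.
Itaconate is present, so OrvK is active.
With repressor OrvK bound, *morT* is not transcribed.
So MorT is not produced.
No repressor is bound and KepD is active, so *pexP* is transcribed.
→ *pexP* is ON in B.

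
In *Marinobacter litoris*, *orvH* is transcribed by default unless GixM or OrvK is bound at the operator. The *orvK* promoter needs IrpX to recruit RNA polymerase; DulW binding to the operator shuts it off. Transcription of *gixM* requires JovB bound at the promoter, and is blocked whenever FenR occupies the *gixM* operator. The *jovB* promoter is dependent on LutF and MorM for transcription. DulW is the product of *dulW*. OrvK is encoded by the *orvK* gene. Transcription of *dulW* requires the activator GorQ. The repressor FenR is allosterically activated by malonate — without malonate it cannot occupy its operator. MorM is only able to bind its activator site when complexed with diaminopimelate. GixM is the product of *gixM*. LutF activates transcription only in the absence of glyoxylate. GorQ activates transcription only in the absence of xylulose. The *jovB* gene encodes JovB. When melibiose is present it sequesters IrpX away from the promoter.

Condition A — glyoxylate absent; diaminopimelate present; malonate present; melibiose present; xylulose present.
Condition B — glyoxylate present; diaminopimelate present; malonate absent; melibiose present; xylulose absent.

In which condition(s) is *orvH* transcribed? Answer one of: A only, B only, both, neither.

both

Condition A:
Glyoxylate is absent, so LutF is active.
Diaminopimelate is present, so MorM is active.
No repressor is bound and LutF and MorM are active, so *jovB* is transcribed.
So JovB is produced and active.
Malonate is present, so FenR is active.
With repressor FenR bound, *gixM* is not transcribed.
So GixM is not produced.
Melibiose is present, so IrpX is inactive.
Xylulose is present, so GorQ is inactive.
Required activator GorQ is absent, so *dulW* is not transcribed.
So DulW is not produced.
Required activator IrpX is absent, so *orvK* is not transcribed.
So OrvK is not produced.
With no repressor bound, *orvH* is transcribed.
→ *orvH* is ON in A.
Condition B:
Glyoxylate is present, so LutF is inactive.
Diaminopimelate is present, so MorM is active.
Required activator LutF is absent, so *jovB* is not transcribed.
So JovB is not produced.
Malonate is absent, so FenR is inactive.
Required activator JovB is absent, so *gixM* is not transcribed.
So GixM is not produced.
Melibiose is present, so IrpX is inactive.
Xylulose is absent, so GorQ is active.
No repressor is bound and GorQ is active, so *dulW* is transcribed.
So DulW is produced and active.
With repressor DulW bound, *orvK* is not transcribed.
So OrvK is not produced.
With no repressor bound, *orvH* is transcribed.
→ *orvH* is ON in B.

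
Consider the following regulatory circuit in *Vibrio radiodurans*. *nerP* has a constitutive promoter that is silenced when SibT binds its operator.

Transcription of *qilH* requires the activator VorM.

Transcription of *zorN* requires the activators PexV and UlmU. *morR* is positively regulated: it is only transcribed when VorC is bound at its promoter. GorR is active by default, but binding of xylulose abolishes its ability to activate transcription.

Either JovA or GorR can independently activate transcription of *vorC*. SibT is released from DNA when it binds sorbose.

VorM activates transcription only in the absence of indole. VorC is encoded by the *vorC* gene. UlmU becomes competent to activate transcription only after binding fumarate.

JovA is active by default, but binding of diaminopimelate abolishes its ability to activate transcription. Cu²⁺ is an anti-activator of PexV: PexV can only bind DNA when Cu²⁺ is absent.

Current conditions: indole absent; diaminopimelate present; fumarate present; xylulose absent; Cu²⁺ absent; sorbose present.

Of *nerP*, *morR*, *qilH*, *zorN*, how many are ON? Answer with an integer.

4

Sorbose is present, so SibT is inactive.
With no repressor bound, *nerP* is transcribed.
→ *nerP* is ON.
Diaminopimelate is present, so JovA is inactive.
Xylulose is absent, so GorR is active.
Activator GorR is present, so *vorC* is transcribed.
So VorC is produced and active.
No repressor is bound and VorC is active, so *morR* is transcribed.
→ *morR* is ON.
Indole is absent, so VorM is active.
No repressor is bound and VorM is active, so *qilH* is transcribed.
→ *qilH* is ON.
Cu²⁺ is absent, so PexV is active.
Fumarate is present, so UlmU is active.
No repressor is bound and PexV and UlmU are active, so *zorN* is transcribed.
→ *zorN* is ON.
4 of the 4 genes are transcribed.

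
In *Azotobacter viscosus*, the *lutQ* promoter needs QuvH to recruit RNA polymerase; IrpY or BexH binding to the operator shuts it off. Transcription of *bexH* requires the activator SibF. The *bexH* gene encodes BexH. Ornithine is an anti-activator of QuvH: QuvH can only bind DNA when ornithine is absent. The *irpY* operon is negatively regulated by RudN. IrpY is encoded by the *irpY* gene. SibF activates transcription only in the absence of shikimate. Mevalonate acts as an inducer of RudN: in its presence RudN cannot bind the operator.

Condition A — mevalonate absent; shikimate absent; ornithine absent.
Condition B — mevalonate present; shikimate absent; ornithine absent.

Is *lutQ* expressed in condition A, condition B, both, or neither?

Condition A:
Mevalonate is absent, so RudN is active.
With repressor RudN bound, *irpY* is not transcribed.
So IrpY is not produced.
Shikimate is absent, so SibF is active.
No repressor is bound and SibF is active, so *bexH* is transcribed.
So BexH is produced and active.
Ornithine is absent, so QuvH is active.
With repressor BexH bound, *lutQ* is not transcribed.
→ *lutQ* is OFF in A.
Condition B:
Mevalonate is present, so RudN is inactive.
With no repressor bound, *irpY* is transcribed.
So IrpY is produced and active.
Shikimate is absent, so SibF is active.
No repressor is bound and SibF is active, so *bexH* is transcribed.
So BexH is produced and active.
Ornithine is absent, so QuvH is active.
With repressor IrpY bound, *lutQ* is not transcribed.
→ *lutQ* is OFF in B.

neither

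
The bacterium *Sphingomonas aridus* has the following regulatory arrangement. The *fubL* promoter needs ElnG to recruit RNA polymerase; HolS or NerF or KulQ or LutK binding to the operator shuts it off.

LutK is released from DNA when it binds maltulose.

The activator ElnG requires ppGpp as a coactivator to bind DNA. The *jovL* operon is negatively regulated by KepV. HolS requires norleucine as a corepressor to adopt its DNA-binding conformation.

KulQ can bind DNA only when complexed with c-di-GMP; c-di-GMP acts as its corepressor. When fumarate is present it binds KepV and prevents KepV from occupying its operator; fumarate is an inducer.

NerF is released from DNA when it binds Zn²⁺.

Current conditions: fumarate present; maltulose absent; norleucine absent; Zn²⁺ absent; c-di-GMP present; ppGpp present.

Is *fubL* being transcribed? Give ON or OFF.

OFF

ppGpp is present, so ElnG is active.
Norleucine is absent, so HolS is inactive.
Zn²⁺ is absent, so NerF is active.
c-di-GMP is present, so KulQ is active.
Maltulose is absent, so LutK is active.
With repressor NerF bound, *fubL* is not transcribed.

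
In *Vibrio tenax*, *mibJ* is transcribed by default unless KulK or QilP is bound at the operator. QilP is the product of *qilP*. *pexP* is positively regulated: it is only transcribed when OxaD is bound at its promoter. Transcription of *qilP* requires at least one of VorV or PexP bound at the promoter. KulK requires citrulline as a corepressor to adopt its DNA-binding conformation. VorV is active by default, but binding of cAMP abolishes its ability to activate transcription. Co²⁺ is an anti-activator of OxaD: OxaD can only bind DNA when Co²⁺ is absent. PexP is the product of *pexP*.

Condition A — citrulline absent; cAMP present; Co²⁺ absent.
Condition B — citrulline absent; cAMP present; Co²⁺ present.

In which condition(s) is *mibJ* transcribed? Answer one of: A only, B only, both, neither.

Condition A:
Citrulline is absent, so KulK is inactive.
cAMP is present, so VorV is inactive.
Co²⁺ is absent, so OxaD is active.
No repressor is bound and OxaD is active, so *pexP* is transcribed.
So PexP is produced and active.
Activator PexP is present, so *qilP* is transcribed.
So QilP is produced and active.
With repressor QilP bound, *mibJ* is not transcribed.
→ *mibJ* is OFF in A.
Condition B:
Citrulline is absent, so KulK is inactive.
cAMP is present, so VorV is inactive.
Co²⁺ is present, so OxaD is inactive.
Required activator OxaD is absent, so *pexP* is not transcribed.
So PexP is not produced.
No activator is available at the *qilP* promoter, so *qilP* is not transcribed.
So QilP is not produced.
With no repressor bound, *mibJ* is transcribed.
→ *mibJ* is ON in B.

B only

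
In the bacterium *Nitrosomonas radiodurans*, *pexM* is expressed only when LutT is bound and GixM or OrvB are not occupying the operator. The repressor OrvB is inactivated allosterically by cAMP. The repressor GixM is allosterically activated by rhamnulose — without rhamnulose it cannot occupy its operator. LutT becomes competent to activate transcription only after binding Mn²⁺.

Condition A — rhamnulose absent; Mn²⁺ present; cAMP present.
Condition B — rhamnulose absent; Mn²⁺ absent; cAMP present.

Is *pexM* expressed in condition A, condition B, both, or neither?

Condition A:
Rhamnulose is absent, so GixM is inactive.
Mn²⁺ is present, so LutT is active.
cAMP is present, so OrvB is inactive.
No repressor is bound and LutT is active, so *pexM* is transcribed.
→ *pexM* is ON in A.
Condition B:
Rhamnulose is absent, so GixM is inactive.
Mn²⁺ is absent, so LutT is inactive.
cAMP is present, so OrvB is inactive.
Required activator LutT is absent, so *pexM* is not transcribed.
→ *pexM* is OFF in B.

A only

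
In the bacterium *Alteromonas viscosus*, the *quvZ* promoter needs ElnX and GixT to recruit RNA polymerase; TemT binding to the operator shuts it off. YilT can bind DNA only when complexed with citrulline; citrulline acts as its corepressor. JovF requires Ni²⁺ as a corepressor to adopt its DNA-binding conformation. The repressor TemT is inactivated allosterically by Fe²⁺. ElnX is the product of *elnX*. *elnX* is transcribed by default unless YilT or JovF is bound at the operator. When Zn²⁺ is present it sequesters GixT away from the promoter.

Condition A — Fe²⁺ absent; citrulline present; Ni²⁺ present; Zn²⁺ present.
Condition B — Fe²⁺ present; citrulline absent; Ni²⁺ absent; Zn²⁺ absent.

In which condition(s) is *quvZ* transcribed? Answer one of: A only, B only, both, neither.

Condition A:
Fe²⁺ is absent, so TemT is active.
Citrulline is present, so YilT is active.
Ni²⁺ is present, so JovF is active.
With repressor YilT bound, *elnX* is not transcribed.
So ElnX is not produced.
Zn²⁺ is present, so GixT is inactive.
With repressor TemT bound, *quvZ* is not transcribed.
→ *quvZ* is OFF in A.
Condition B:
Fe²⁺ is present, so TemT is inactive.
Citrulline is absent, so YilT is inactive.
Ni²⁺ is absent, so JovF is inactive.
With no repressor bound, *elnX* is transcribed.
So ElnX is produced and active.
Zn²⁺ is absent, so GixT is active.
No repressor is bound and ElnX and GixT are active, so *quvZ* is transcribed.
→ *quvZ* is ON in B.

B only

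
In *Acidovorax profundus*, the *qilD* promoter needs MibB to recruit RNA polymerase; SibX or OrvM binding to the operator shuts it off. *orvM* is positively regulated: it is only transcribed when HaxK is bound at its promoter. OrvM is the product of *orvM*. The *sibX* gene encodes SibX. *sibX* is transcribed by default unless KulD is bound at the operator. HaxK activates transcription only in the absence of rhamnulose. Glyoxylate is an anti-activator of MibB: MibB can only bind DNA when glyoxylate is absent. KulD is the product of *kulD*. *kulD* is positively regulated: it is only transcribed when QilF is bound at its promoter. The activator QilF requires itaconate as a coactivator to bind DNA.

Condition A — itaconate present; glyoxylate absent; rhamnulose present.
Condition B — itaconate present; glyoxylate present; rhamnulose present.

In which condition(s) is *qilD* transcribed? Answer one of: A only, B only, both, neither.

Condition A:
Itaconate is present, so QilF is active.
No repressor is bound and QilF is active, so *kulD* is transcribed.
So KulD is produced and active.
With repressor KulD bound, *sibX* is not transcribed.
So SibX is not produced.
Glyoxylate is absent, so MibB is active.
Rhamnulose is present, so HaxK is inactive.
Required activator HaxK is absent, so *orvM* is not transcribed.
So OrvM is not produced.
No repressor is bound and MibB is active, so *qilD* is transcribed.
→ *qilD* is ON in A.
Condition B:
Itaconate is present, so QilF is active.
No repressor is bound and QilF is active, so *kulD* is transcribed.
So KulD is produced and active.
With repressor KulD bound, *sibX* is not transcribed.
So SibX is not produced.
Glyoxylate is present, so MibB is inactive.
Rhamnulose is present, so HaxK is inactive.
Required activator HaxK is absent, so *orvM* is not transcribed.
So OrvM is not produced.
Required activator MibB is absent, so *qilD* is not transcribed.
→ *qilD* is OFF in B.

A only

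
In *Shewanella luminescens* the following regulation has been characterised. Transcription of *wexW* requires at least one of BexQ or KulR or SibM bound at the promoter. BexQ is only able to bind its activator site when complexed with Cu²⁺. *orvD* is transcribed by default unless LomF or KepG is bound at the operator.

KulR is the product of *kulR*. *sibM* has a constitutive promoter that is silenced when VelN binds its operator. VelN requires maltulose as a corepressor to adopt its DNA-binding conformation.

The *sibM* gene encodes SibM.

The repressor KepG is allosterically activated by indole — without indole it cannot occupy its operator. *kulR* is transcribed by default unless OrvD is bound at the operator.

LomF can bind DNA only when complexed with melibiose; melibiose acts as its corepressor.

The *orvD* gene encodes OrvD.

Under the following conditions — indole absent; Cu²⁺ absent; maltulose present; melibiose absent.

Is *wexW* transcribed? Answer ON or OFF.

OFF

Cu²⁺ is absent, so BexQ is inactive.
Melibiose is absent, so LomF is inactive.
Indole is absent, so KepG is inactive.
With no repressor bound, *orvD* is transcribed.
So OrvD is produced and active.
With repressor OrvD bound, *kulR* is not transcribed.
So KulR is not produced.
Maltulose is present, so VelN is active.
With repressor VelN bound, *sibM* is not transcribed.
So SibM is not produced.
No activator is available at the *wexW* promoter, so *wexW* is not transcribed.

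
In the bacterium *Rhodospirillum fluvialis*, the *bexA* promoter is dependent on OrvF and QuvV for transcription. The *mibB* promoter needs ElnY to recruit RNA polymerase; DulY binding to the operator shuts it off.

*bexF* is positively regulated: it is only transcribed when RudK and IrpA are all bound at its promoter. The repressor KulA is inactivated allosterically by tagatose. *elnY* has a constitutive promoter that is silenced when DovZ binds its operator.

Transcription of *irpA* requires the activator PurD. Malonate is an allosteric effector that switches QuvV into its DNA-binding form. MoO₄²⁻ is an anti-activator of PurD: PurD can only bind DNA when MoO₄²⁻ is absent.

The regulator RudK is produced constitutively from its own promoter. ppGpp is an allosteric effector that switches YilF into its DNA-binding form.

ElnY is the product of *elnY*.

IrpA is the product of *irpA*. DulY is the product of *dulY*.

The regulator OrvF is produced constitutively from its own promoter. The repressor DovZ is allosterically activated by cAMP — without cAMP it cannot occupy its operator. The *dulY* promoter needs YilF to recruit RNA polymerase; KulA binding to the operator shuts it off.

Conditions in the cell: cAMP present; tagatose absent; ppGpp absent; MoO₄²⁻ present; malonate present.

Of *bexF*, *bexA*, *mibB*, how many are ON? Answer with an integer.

RudK is produced constitutively and is active.
MoO₄²⁻ is present, so PurD is inactive.
Required activator PurD is absent, so *irpA* is not transcribed.
So IrpA is not produced.
Required activator IrpA is absent, so *bexF* is not transcribed.
→ *bexF* is OFF.
OrvF is produced constitutively and is active.
Malonate is present, so QuvV is active.
No repressor is bound and OrvF and QuvV are active, so *bexA* is transcribed.
→ *bexA* is ON.
Tagatose is absent, so KulA is active.
ppGpp is absent, so YilF is inactive.
With repressor KulA bound, *dulY* is not transcribed.
So DulY is not produced.
cAMP is present, so DovZ is active.
With repressor DovZ bound, *elnY* is not transcribed.
So ElnY is not produced.
Required activator ElnY is absent, so *mibB* is not transcribed.
→ *mibB* is OFF.
1 of the 3 genes is transcribed.

1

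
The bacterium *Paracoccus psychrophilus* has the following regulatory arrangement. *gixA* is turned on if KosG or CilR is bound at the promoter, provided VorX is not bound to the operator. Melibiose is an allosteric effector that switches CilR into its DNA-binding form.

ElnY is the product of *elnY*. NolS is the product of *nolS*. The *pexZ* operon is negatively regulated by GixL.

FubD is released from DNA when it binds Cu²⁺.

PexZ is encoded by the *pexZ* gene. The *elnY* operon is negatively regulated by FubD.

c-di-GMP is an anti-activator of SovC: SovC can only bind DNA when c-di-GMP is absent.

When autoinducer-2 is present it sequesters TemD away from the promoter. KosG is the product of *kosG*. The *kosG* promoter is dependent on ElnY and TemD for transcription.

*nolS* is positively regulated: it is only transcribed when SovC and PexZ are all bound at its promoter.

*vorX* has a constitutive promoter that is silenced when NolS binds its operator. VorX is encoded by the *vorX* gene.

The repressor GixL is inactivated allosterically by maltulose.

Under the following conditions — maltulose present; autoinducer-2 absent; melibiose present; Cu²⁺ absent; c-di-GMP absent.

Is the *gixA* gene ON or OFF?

ON

Cu²⁺ is absent, so FubD is active.
With repressor FubD bound, *elnY* is not transcribed.
So ElnY is not produced.
Autoinducer-2 is absent, so TemD is active.
Required activator ElnY is absent, so *kosG* is not transcribed.
So KosG is not produced.
c-di-GMP is absent, so SovC is active.
Maltulose is present, so GixL is inactive.
With no repressor bound, *pexZ* is transcribed.
So PexZ is produced and active.
No repressor is bound and SovC and PexZ are active, so *nolS* is transcribed.
So NolS is produced and active.
With repressor NolS bound, *vorX* is not transcribed.
So VorX is not produced.
Melibiose is present, so CilR is active.
Activator CilR is present, so *gixA* is transcribed.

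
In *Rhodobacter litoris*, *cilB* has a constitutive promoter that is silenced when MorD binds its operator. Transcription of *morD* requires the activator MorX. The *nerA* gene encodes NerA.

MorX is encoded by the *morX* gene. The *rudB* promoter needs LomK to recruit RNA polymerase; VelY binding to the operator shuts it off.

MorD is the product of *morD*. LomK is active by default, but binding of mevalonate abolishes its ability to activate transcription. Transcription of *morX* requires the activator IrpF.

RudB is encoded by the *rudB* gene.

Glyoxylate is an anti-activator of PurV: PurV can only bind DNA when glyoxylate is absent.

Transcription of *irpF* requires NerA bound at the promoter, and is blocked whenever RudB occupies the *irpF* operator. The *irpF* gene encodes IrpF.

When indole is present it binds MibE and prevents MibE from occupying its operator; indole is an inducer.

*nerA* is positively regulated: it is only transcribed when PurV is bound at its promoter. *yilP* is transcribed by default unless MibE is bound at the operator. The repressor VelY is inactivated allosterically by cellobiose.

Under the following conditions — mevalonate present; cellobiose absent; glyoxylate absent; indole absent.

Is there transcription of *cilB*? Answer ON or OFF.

Glyoxylate is absent, so PurV is active.
No repressor is bound and PurV is active, so *nerA* is transcribed.
So NerA is produced and active.
Cellobiose is absent, so VelY is active.
Mevalonate is present, so LomK is inactive.
With repressor VelY bound, *rudB* is not transcribed.
So RudB is not produced.
No repressor is bound and NerA is active, so *irpF* is transcribed.
So IrpF is produced and active.
No repressor is bound and IrpF is active, so *morX* is transcribed.
So MorX is produced and active.
No repressor is bound and MorX is active, so *morD* is transcribed.
So MorD is produced and active.
With repressor MorD bound, *cilB* is not transcribed.

OFF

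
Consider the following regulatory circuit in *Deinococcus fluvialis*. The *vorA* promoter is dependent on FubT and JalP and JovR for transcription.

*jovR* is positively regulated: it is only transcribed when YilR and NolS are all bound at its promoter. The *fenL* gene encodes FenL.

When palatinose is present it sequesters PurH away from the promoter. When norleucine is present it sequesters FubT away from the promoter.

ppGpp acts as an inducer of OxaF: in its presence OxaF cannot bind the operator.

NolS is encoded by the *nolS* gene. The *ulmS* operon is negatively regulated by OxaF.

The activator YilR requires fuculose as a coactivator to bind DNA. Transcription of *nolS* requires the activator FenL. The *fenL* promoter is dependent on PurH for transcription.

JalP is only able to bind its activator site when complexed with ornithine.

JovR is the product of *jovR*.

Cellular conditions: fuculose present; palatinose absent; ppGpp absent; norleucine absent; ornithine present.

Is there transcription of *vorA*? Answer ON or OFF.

Norleucine is absent, so FubT is active.
Ornithine is present, so JalP is active.
Fuculose is present, so YilR is active.
Palatinose is absent, so PurH is active.
No repressor is bound and PurH is active, so *fenL* is transcribed.
So FenL is produced and active.
No repressor is bound and FenL is active, so *nolS* is transcribed.
So NolS is produced and active.
No repressor is bound and YilR and NolS are active, so *jovR* is transcribed.
So JovR is produced and active.
No repressor is bound and FubT and JalP and JovR are active, so *vorA* is transcribed.

ON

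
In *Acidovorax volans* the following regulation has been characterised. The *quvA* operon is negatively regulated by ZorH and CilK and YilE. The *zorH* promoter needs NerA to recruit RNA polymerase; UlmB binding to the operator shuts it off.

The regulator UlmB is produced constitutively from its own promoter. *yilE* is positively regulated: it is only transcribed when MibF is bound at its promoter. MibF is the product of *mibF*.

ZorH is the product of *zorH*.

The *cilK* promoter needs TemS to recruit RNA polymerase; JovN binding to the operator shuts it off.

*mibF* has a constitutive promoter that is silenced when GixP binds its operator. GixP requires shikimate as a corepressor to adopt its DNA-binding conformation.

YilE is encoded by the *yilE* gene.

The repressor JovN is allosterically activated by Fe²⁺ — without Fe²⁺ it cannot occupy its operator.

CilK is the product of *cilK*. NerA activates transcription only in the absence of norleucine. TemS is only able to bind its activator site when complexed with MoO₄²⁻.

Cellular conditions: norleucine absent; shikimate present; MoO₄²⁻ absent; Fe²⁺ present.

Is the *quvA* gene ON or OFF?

Norleucine is absent, so NerA is active.
UlmB is produced constitutively and is active.
With repressor UlmB bound, *zorH* is not transcribed.
So ZorH is not produced.
MoO₄²⁻ is absent, so TemS is inactive.
Fe²⁺ is present, so JovN is active.
With repressor JovN bound, *cilK* is not transcribed.
So CilK is not produced.
Shikimate is present, so GixP is active.
With repressor GixP bound, *mibF* is not transcribed.
So MibF is not produced.
Required activator MibF is absent, so *yilE* is not transcribed.
So YilE is not produced.
With no repressor bound, *quvA* is transcribed.

ON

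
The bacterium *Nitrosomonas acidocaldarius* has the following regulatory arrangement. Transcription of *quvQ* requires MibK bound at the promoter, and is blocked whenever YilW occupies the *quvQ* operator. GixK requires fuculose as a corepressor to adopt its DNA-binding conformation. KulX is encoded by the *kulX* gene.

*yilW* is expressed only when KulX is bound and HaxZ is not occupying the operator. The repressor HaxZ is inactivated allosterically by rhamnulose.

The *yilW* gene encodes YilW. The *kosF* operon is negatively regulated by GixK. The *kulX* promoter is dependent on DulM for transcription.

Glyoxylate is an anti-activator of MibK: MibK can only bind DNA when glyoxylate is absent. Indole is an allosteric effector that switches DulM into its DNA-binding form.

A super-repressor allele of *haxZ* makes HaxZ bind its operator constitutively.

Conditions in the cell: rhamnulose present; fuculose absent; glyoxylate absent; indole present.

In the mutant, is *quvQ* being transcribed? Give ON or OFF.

ON

Indole is present, so DulM is active.
No repressor is bound and DulM is active, so *kulX* is transcribed.
So KulX is produced and active.
HaxZ is constitutively active in this strain.
With repressor HaxZ bound, *yilW* is not transcribed.
So YilW is not produced.
Glyoxylate is absent, so MibK is active.
No repressor is bound and MibK is active, so *quvQ* is transcribed.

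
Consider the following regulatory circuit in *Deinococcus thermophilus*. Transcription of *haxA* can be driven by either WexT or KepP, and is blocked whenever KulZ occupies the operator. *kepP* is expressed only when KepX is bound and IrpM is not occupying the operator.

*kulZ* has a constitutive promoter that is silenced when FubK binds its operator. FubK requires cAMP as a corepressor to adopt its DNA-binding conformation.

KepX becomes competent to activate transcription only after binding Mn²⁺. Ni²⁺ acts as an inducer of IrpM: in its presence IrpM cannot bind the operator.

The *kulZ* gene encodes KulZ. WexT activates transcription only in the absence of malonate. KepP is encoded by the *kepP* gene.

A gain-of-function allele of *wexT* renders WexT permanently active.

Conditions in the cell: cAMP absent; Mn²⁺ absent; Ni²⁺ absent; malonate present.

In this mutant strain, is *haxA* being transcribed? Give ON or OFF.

OFF

cAMP is absent, so FubK is inactive.
With no repressor bound, *kulZ* is transcribed.
So KulZ is produced and active.
WexT is constitutively active in this strain.
Ni²⁺ is absent, so IrpM is active.
Mn²⁺ is absent, so KepX is inactive.
With repressor IrpM bound, *kepP* is not transcribed.
So KepP is not produced.
With repressor KulZ bound, *haxA* is not transcribed.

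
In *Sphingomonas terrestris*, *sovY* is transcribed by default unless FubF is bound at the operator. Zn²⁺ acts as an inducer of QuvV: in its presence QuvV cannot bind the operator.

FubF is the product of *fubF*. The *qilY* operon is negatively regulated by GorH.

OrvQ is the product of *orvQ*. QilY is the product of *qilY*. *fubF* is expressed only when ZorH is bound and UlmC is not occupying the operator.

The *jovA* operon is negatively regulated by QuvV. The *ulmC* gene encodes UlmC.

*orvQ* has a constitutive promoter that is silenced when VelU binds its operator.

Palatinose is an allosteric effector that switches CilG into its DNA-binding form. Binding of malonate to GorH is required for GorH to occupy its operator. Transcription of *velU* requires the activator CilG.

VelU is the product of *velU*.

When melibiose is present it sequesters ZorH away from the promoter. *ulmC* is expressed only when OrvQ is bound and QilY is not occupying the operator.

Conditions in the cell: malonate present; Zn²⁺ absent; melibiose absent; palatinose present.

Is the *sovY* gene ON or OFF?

Palatinose is present, so CilG is active.
No repressor is bound and CilG is active, so *velU* is transcribed.
So VelU is produced and active.
With repressor VelU bound, *orvQ* is not transcribed.
So OrvQ is not produced.
Malonate is present, so GorH is active.
With repressor GorH bound, *qilY* is not transcribed.
So QilY is not produced.
Required activator OrvQ is absent, so *ulmC* is not transcribed.
So UlmC is not produced.
Melibiose is absent, so ZorH is active.
No repressor is bound and ZorH is active, so *fubF* is transcribed.
So FubF is produced and active.
With repressor FubF bound, *sovY* is not transcribed.

OFF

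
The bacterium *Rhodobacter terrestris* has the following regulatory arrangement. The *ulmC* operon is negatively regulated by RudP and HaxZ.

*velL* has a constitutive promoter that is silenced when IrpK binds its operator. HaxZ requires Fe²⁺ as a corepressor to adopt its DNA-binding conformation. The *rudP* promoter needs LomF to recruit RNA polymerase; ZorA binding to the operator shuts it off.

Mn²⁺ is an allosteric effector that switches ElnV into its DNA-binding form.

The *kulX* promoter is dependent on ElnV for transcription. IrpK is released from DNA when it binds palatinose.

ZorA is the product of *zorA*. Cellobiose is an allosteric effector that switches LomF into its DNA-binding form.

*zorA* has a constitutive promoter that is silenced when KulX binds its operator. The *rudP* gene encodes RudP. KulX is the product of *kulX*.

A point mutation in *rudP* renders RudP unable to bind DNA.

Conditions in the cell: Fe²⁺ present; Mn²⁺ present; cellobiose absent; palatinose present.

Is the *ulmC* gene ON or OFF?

OFF

RudP is non-functional in this strain, so it has no effect.
Fe²⁺ is present, so HaxZ is active.
With repressor HaxZ bound, *ulmC* is not transcribed.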